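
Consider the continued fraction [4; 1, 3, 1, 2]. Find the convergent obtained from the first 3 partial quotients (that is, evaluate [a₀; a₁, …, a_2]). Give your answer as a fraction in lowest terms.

19/4

Start with 3.
1 + 1/(3/1) = 1 + 1/3 = 4/3
4 + 1/(4/3) = 4 + 3/4 = 19/4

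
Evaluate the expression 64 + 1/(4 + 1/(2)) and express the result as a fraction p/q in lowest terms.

Collapse the nested fraction from the inside out:
Start with 2.
4 + 1/(2/1) = 4 + 1/2 = 9/2
64 + 1/(9/2) = 64 + 2/9 = 578/9

578/9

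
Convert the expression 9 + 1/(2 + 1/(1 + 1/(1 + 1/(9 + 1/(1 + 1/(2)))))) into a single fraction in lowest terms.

Work from the innermost term outward:
Start with 2.
1 + 1/(2/1) = 1 + 1/2 = 3/2
9 + 1/(3/2) = 9 + 2/3 = 29/3
1 + 1/(29/3) = 1 + 3/29 = 32/29
1 + 1/(32/29) = 1 + 29/32 = 61/32
2 + 1/(61/32) = 2 + 32/61 = 154/61
9 + 1/(154/61) = 9 + 61/154 = 1447/154

1447/154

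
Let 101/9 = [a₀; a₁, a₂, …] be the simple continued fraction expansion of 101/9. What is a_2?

2

⌊101/9⌋ = 11, remainder 2
⌊9/2⌋ = 4, remainder 1
⌊2/1⌋ = 2, remainder 0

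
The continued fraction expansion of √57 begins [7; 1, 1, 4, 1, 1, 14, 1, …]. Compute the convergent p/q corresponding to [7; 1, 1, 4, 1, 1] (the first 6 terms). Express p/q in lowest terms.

151/20

a_0 = 7: 7/1
a_1 = 1: 8/1
a_2 = 1: 15/2
a_3 = 4: 68/9
a_4 = 1: 83/11
a_5 = 1: 151/20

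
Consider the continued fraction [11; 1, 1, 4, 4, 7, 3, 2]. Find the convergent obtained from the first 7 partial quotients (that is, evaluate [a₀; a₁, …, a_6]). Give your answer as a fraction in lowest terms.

Use the convergent recurrence hₖ = aₖ·hₖ₋₁ + hₖ₋₂ (and likewise for the denominators kₖ):
a_0 = 11: 11/1
a_1 = 1: 12/1
a_2 = 1: 23/2
a_3 = 4: 104/9
a_4 = 4: 439/38
a_5 = 7: 3177/275
a_6 = 3: 9970/863

9970/863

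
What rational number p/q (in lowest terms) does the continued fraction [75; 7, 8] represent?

a_0 = 75: 75/1
a_1 = 7: 526/7
a_2 = 8: 4283/57

4283/57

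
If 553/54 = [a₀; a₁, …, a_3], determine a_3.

2

553 = 10·54 + 13, so a_0 = 10
54 = 4·13 + 2, so a_1 = 4
13 = 6·2 + 1, so a_2 = 6
2 = 2·1 + 0, so a_3 = 2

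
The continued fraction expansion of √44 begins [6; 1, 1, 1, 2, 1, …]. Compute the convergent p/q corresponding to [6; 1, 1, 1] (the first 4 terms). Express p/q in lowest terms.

Start with 1.
1 + 1/(1/1) = 1 + 1/1 = 2/1
1 + 1/(2/1) = 1 + 1/2 = 3/2
6 + 1/(3/2) = 6 + 2/3 = 20/3

20/3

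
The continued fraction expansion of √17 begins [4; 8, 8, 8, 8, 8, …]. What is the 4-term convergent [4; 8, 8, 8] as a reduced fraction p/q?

2177/528

a_0 = 4: 4/1
a_1 = 8: 33/8
a_2 = 8: 268/65
a_3 = 8: 2177/528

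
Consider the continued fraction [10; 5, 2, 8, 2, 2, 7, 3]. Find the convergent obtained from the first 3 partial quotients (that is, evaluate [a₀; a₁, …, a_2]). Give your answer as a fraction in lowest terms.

112/11

Start with 2.
5 + 1/(2/1) = 5 + 1/2 = 11/2
10 + 1/(11/2) = 10 + 2/11 = 112/11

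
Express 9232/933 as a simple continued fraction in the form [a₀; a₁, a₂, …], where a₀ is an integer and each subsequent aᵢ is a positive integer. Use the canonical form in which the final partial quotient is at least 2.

[9; 1, 8, 1, 1, 11, 1, 3]

9232 = 9·933 + 835, so a_0 = 9
933 = 1·835 + 98, so a_1 = 1
835 = 8·98 + 51, so a_2 = 8
98 = 1·51 + 47, so a_3 = 1
51 = 1·47 + 4, so a_4 = 1
47 = 11·4 + 3, so a_5 = 11
4 = 1·3 + 1, so a_6 = 1
3 = 3·1 + 0, so a_7 = 3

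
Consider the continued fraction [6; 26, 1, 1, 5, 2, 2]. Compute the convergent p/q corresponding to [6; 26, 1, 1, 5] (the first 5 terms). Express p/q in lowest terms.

Start with 5.
1 + 1/(5/1) = 1 + 1/5 = 6/5
1 + 1/(6/5) = 1 + 5/6 = 11/6
26 + 1/(11/6) = 26 + 6/11 = 292/11
6 + 1/(292/11) = 6 + 11/292 = 1763/292

1763/292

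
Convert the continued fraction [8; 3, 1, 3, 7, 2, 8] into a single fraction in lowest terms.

16309/1973

Build up convergents one term at a time:
a_0 = 8: 8/1
a_1 = 3: 25/3
a_2 = 1: 33/4
a_3 = 3: 124/15
a_4 = 7: 901/109
a_5 = 2: 1926/233
a_6 = 8: 16309/1973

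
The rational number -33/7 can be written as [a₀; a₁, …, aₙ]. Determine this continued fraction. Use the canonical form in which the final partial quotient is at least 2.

-33 ÷ 7 → quotient -5, remainder 2
7 ÷ 2 → quotient 3, remainder 1
2 ÷ 1 → quotient 2, remainder 0

[-5; 3, 2]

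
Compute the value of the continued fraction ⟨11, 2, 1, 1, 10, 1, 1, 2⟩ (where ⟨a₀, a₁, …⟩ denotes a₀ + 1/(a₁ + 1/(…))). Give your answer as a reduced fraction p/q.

Use the convergent recurrence hₖ = aₖ·hₖ₋₁ + hₖ₋₂ (and likewise for the denominators kₖ):
a_0 = 11: 11/1
a_1 = 2: 23/2
a_2 = 1: 34/3
a_3 = 1: 57/5
a_4 = 10: 604/53
a_5 = 1: 661/58
a_6 = 1: 1265/111
a_7 = 2: 3191/280

3191/280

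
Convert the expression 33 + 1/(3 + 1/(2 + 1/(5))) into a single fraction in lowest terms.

Start with 5.
2 + 1/(5/1) = 2 + 1/5 = 11/5
3 + 1/(11/5) = 3 + 5/11 = 38/11
33 + 1/(38/11) = 33 + 11/38 = 1265/38

1265/38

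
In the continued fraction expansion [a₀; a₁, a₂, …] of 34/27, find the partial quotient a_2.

Repeatedly divide and take the remainder:
34 = 1·27 + 7, so a_0 = 1
27 = 3·7 + 6, so a_1 = 3
7 = 1·6 + 1, so a_2 = 1

1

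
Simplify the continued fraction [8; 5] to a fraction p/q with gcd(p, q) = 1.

a_0 = 8: 8/1
a_1 = 5: 41/5

41/5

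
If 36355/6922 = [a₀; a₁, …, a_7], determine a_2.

⌊36355/6922⌋ = 5, remainder 1745
⌊6922/1745⌋ = 3, remainder 1687
⌊1745/1687⌋ = 1, remainder 58

1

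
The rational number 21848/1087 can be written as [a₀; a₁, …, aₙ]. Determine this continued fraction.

21848 ÷ 1087 → quotient 20, remainder 108
1087 ÷ 108 → quotient 10, remainder 7
108 ÷ 7 → quotient 15, remainder 3
7 ÷ 3 → quotient 2, remainder 1
3 ÷ 1 → quotient 3, remainder 0

[20; 10, 15, 2, 3]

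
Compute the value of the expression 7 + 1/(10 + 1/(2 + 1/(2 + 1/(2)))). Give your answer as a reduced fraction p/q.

887/125

a_0 = 7: 7/1
a_1 = 10: 71/10
a_2 = 2: 149/21
a_3 = 2: 369/52
a_4 = 2: 887/125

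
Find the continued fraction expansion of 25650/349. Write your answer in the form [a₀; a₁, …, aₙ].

[73; 2, 57, 1, 2]

Run the Euclidean algorithm, recording each quotient:
25650 ÷ 349 → quotient 73, remainder 173
349 ÷ 173 → quotient 2, remainder 3
173 ÷ 3 → quotient 57, remainder 2
3 ÷ 2 → quotient 1, remainder 1
2 ÷ 1 → quotient 2, remainder 0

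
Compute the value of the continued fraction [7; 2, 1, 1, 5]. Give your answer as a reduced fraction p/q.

Start with 5.
1 + 1/(5/1) = 1 + 1/5 = 6/5
1 + 1/(6/5) = 1 + 5/6 = 11/6
2 + 1/(11/6) = 2 + 6/11 = 28/11
7 + 1/(28/11) = 7 + 11/28 = 207/28

207/28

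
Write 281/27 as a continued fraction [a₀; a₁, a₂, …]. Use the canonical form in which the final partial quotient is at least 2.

281 = 10·27 + 11, so a_0 = 10
27 = 2·11 + 5, so a_1 = 2
11 = 2·5 + 1, so a_2 = 2
5 = 5·1 + 0, so a_3 = 5

[10; 2, 2, 5]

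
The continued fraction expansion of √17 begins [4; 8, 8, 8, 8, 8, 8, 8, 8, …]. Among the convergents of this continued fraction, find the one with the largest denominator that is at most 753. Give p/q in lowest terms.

List convergents until the denominator exceeds the bound:
a_0 = 4: 4/1  (≤ bound)
a_1 = 8: 33/8  (≤ bound)
a_2 = 8: 268/65  (≤ bound)
a_3 = 8: 2177/528  (≤ bound)
a_4 = 8: 17684/4289  (> 753, stop)

2177/528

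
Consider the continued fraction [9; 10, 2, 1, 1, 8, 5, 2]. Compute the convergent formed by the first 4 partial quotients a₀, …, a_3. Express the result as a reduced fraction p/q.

Start with 1.
2 + 1/(1/1) = 2 + 1/1 = 3/1
10 + 1/(3/1) = 10 + 1/3 = 31/3
9 + 1/(31/3) = 9 + 3/31 = 282/31

282/31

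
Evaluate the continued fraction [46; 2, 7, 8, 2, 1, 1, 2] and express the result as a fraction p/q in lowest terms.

Use the convergent recurrence hₖ = aₖ·hₖ₋₁ + hₖ₋₂ (and likewise for the denominators kₖ):
a_0 = 46: 46/1
a_1 = 2: 93/2
a_2 = 7: 697/15
a_3 = 8: 5669/122
a_4 = 2: 12035/259
a_5 = 1: 17704/381
a_6 = 1: 29739/640
a_7 = 2: 77182/1661

77182/1661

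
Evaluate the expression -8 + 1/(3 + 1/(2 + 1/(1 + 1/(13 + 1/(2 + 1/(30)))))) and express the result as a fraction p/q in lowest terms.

Start with 30.
2 + 1/(30/1) = 2 + 1/30 = 61/30
13 + 1/(61/30) = 13 + 30/61 = 823/61
1 + 1/(823/61) = 1 + 61/823 = 884/823
2 + 1/(884/823) = 2 + 823/884 = 2591/884
3 + 1/(2591/884) = 3 + 884/2591 = 8657/2591
-8 + 1/(8657/2591) = -8 + 2591/8657 = -66665/8657

-66665/8657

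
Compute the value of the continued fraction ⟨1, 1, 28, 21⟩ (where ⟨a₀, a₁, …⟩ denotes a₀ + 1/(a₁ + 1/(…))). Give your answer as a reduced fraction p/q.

1199/610

Start with 21.
28 + 1/(21/1) = 28 + 1/21 = 589/21
1 + 1/(589/21) = 1 + 21/589 = 610/589
1 + 1/(610/589) = 1 + 589/610 = 1199/610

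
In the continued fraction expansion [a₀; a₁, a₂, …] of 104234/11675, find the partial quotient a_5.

104234 ÷ 11675 → quotient 8, remainder 10834
11675 ÷ 10834 → quotient 1, remainder 841
10834 ÷ 841 → quotient 12, remainder 742
841 ÷ 742 → quotient 1, remainder 99
742 ÷ 99 → quotient 7, remainder 49
99 ÷ 49 → quotient 2, remainder 1

2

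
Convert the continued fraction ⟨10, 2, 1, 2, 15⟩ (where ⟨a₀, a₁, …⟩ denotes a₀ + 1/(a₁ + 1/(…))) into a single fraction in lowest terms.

Start with 15.
2 + 1/(15/1) = 2 + 1/15 = 31/15
1 + 1/(31/15) = 1 + 15/31 = 46/31
2 + 1/(46/31) = 2 + 31/46 = 123/46
10 + 1/(123/46) = 10 + 46/123 = 1276/123

1276/123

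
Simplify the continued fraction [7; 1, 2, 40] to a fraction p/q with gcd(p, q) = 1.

928/121

Start with 40.
2 + 1/(40/1) = 2 + 1/40 = 81/40
1 + 1/(81/40) = 1 + 40/81 = 121/81
7 + 1/(121/81) = 7 + 81/121 = 928/121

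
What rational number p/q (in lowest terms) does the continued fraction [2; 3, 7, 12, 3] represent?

1908/823

a_0 = 2: 2/1
a_1 = 3: 7/3
a_2 = 7: 51/22
a_3 = 12: 619/267
a_4 = 3: 1908/823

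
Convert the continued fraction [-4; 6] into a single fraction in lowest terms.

Use the convergent recurrence hₖ = aₖ·hₖ₋₁ + hₖ₋₂ (and likewise for the denominators kₖ):
a_0 = -4: -4/1
a_1 = 6: -23/6

-23/6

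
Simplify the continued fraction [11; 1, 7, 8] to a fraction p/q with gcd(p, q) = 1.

772/65

Start with 8.
7 + 1/(8/1) = 7 + 1/8 = 57/8
1 + 1/(57/8) = 1 + 8/57 = 65/57
11 + 1/(65/57) = 11 + 57/65 = 772/65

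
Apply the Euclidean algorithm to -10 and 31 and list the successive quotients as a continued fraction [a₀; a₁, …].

[-1; 1, 2, 10]

-10 ÷ 31 → quotient -1, remainder 21
31 ÷ 21 → quotient 1, remainder 10
21 ÷ 10 → quotient 2, remainder 1
10 ÷ 1 → quotient 10, remainder 0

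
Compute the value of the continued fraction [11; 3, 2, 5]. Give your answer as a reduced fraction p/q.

Starting at the tail and folding back:
Start with 5.
2 + 1/(5/1) = 2 + 1/5 = 11/5
3 + 1/(11/5) = 3 + 5/11 = 38/11
11 + 1/(38/11) = 11 + 11/38 = 429/38

429/38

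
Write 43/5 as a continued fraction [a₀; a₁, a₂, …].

[8; 1, 1, 2]

Repeatedly divide and take the remainder:
43 ÷ 5 → quotient 8, remainder 3
5 ÷ 3 → quotient 1, remainder 2
3 ÷ 2 → quotient 1, remainder 1
2 ÷ 1 → quotient 2, remainder 0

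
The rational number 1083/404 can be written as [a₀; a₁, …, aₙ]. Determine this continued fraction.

⌊1083/404⌋ = 2, remainder 275
⌊404/275⌋ = 1, remainder 129
⌊275/129⌋ = 2, remainder 17
⌊129/17⌋ = 7, remainder 10
⌊17/10⌋ = 1, remainder 7
⌊10/7⌋ = 1, remainder 3
⌊7/3⌋ = 2, remainder 1
⌊3/1⌋ = 3, remainder 0

[2; 1, 2, 7, 1, 1, 2, 3]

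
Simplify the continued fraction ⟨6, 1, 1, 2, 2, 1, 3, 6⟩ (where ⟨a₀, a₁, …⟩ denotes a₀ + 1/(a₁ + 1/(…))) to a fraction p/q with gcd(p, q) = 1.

a_0 = 6: 6/1
a_1 = 1: 7/1
a_2 = 1: 13/2
a_3 = 2: 33/5
a_4 = 2: 79/12
a_5 = 1: 112/17
a_6 = 3: 415/63
a_7 = 6: 2602/395

2602/395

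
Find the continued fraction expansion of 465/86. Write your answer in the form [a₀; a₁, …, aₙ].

[5; 2, 2, 5, 3]

Repeatedly divide and take the remainder:
⌊465/86⌋ = 5, remainder 35
⌊86/35⌋ = 2, remainder 16
⌊35/16⌋ = 2, remainder 3
⌊16/3⌋ = 5, remainder 1
⌊3/1⌋ = 3, remainder 0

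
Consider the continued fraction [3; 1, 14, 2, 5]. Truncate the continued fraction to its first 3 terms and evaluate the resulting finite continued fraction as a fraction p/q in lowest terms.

Use the convergent recurrence hₖ = aₖ·hₖ₋₁ + hₖ₋₂ (and likewise for the denominators kₖ):
a_0 = 3: 3/1
a_1 = 1: 4/1
a_2 = 14: 59/15

59/15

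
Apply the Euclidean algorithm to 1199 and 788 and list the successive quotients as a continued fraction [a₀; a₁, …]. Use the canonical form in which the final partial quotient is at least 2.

[1; 1, 1, 11, 11, 3]

1199 = 1·788 + 411, so a_0 = 1
788 = 1·411 + 377, so a_1 = 1
411 = 1·377 + 34, so a_2 = 1
377 = 11·34 + 3, so a_3 = 11
34 = 11·3 + 1, so a_4 = 11
3 = 3·1 + 0, so a_5 = 3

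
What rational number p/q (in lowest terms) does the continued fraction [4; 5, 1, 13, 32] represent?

Build up convergents one term at a time:
a_0 = 4: 4/1
a_1 = 5: 21/5
a_2 = 1: 25/6
a_3 = 13: 346/83
a_4 = 32: 11097/2662

11097/2662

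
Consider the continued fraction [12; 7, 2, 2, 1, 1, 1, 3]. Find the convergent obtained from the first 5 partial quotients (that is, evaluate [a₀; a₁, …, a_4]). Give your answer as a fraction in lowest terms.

631/52

Compute successive convergents:
a_0 = 12: 12/1
a_1 = 7: 85/7
a_2 = 2: 182/15
a_3 = 2: 449/37
a_4 = 1: 631/52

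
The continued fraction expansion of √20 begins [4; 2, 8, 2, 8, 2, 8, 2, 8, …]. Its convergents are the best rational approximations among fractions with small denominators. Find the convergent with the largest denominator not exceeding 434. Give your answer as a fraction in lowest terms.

1364/305

a_0 = 4: 4/1  (≤ bound)
a_1 = 2: 9/2  (≤ bound)
a_2 = 8: 76/17  (≤ bound)
a_3 = 2: 161/36  (≤ bound)
a_4 = 8: 1364/305  (≤ bound)
a_5 = 2: 2889/646  (> 434, stop)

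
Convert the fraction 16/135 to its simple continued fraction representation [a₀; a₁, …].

16 ÷ 135 → quotient 0, remainder 16
135 ÷ 16 → quotient 8, remainder 7
16 ÷ 7 → quotient 2, remainder 2
7 ÷ 2 → quotient 3, remainder 1
2 ÷ 1 → quotient 2, remainder 0

[0; 8, 2, 3, 2]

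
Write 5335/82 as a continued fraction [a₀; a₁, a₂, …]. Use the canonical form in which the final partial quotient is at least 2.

[65; 16, 2, 2]

5335 = 65·82 + 5, so a_0 = 65
82 = 16·5 + 2, so a_1 = 16
5 = 2·2 + 1, so a_2 = 2
2 = 2·1 + 0, so a_3 = 2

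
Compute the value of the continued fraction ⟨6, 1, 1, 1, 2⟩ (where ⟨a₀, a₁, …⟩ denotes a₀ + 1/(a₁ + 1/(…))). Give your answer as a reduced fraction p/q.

Start with 2.
1 + 1/(2/1) = 1 + 1/2 = 3/2
1 + 1/(3/2) = 1 + 2/3 = 5/3
1 + 1/(5/3) = 1 + 3/5 = 8/5
6 + 1/(8/5) = 6 + 5/8 = 53/8

53/8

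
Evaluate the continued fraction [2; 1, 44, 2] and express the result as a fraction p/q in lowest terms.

a_0 = 2: 2/1
a_1 = 1: 3/1
a_2 = 44: 134/45
a_3 = 2: 271/91

271/91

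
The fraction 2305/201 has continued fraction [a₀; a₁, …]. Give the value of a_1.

2305 ÷ 201 → quotient 11, remainder 94
201 ÷ 94 → quotient 2, remainder 13

2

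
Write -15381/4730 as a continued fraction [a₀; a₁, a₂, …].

[-4; 1, 2, 1, 34, 34]

⌊-15381/4730⌋ = -4, remainder 3539
⌊4730/3539⌋ = 1, remainder 1191
⌊3539/1191⌋ = 2, remainder 1157
⌊1191/1157⌋ = 1, remainder 34
⌊1157/34⌋ = 34, remainder 1
⌊34/1⌋ = 34, remainder 0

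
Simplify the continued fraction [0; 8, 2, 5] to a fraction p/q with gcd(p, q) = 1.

Start with 5.
2 + 1/(5/1) = 2 + 1/5 = 11/5
8 + 1/(11/5) = 8 + 5/11 = 93/11
0 + 1/(93/11) = 0 + 11/93 = 11/93

11/93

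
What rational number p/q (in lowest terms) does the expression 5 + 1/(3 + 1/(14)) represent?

Starting at the tail and folding back:
Start with 14.
3 + 1/(14/1) = 3 + 1/14 = 43/14
5 + 1/(43/14) = 5 + 14/43 = 229/43

229/43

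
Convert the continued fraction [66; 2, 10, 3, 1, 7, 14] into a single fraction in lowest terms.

Starting at the tail and folding back:
Start with 14.
7 + 1/(14/1) = 7 + 1/14 = 99/14
1 + 1/(99/14) = 1 + 14/99 = 113/99
3 + 1/(113/99) = 3 + 99/113 = 438/113
10 + 1/(438/113) = 10 + 113/438 = 4493/438
2 + 1/(4493/438) = 2 + 438/4493 = 9424/4493
66 + 1/(9424/4493) = 66 + 4493/9424 = 626477/9424

626477/9424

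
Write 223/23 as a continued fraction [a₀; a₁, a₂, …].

[9; 1, 2, 3, 2]

Run the Euclidean algorithm, recording each quotient:
223 = 9·23 + 16, so a_0 = 9
23 = 1·16 + 7, so a_1 = 1
16 = 2·7 + 2, so a_2 = 2
7 = 3·2 + 1, so a_3 = 3
2 = 2·1 + 0, so a_4 = 2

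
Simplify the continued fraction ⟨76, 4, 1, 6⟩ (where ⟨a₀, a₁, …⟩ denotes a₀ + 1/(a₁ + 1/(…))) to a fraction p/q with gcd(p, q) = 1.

2591/34

Start with 6.
1 + 1/(6/1) = 1 + 1/6 = 7/6
4 + 1/(7/6) = 4 + 6/7 = 34/7
76 + 1/(34/7) = 76 + 7/34 = 2591/34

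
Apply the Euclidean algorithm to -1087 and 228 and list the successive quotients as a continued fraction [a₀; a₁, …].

Apply division with remainder until the remainder is 0:
⌊-1087/228⌋ = -5, remainder 53
⌊228/53⌋ = 4, remainder 16
⌊53/16⌋ = 3, remainder 5
⌊16/5⌋ = 3, remainder 1
⌊5/1⌋ = 5, remainder 0

[-5; 4, 3, 3, 5]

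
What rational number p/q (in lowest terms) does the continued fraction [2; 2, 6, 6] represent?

197/80

Start with 6.
6 + 1/(6/1) = 6 + 1/6 = 37/6
2 + 1/(37/6) = 2 + 6/37 = 80/37
2 + 1/(80/37) = 2 + 37/80 = 197/80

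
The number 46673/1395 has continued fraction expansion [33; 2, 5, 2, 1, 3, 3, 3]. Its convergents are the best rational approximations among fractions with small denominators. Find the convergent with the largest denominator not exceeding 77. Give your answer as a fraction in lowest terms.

1171/35

a_0 = 33: 33/1  (≤ bound)
a_1 = 2: 67/2  (≤ bound)
a_2 = 5: 368/11  (≤ bound)
a_3 = 2: 803/24  (≤ bound)
a_4 = 1: 1171/35  (≤ bound)
a_5 = 3: 4316/129  (> 77, stop)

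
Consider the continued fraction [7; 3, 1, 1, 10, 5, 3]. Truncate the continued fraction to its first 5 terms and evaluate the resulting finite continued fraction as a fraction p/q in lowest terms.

Use the convergent recurrence hₖ = aₖ·hₖ₋₁ + hₖ₋₂ (and likewise for the denominators kₖ):
a_0 = 7: 7/1
a_1 = 3: 22/3
a_2 = 1: 29/4
a_3 = 1: 51/7
a_4 = 10: 539/74

539/74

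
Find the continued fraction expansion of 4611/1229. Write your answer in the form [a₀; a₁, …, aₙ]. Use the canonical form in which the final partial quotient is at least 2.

⌊4611/1229⌋ = 3, remainder 924
⌊1229/924⌋ = 1, remainder 305
⌊924/305⌋ = 3, remainder 9
⌊305/9⌋ = 33, remainder 8
⌊9/8⌋ = 1, remainder 1
⌊8/1⌋ = 8, remainder 0

[3; 1, 3, 33, 1, 8]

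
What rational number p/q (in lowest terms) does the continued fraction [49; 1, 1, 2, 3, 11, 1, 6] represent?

71705/1446

a_0 = 49: 49/1
a_1 = 1: 50/1
a_2 = 1: 99/2
a_3 = 2: 248/5
a_4 = 3: 843/17
a_5 = 11: 9521/192
a_6 = 1: 10364/209
a_7 = 6: 71705/1446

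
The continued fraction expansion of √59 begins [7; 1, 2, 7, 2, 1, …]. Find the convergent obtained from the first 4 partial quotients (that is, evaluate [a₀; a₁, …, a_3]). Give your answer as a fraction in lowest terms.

a_0 = 7: 7/1
a_1 = 1: 8/1
a_2 = 2: 23/3
a_3 = 7: 169/22

169/22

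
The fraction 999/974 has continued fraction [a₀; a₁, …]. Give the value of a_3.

999 = 1·974 + 25, so a_0 = 1
974 = 38·25 + 24, so a_1 = 38
25 = 1·24 + 1, so a_2 = 1
24 = 24·1 + 0, so a_3 = 24

24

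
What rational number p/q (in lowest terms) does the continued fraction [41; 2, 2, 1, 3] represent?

1077/26

Start with 3.
1 + 1/(3/1) = 1 + 1/3 = 4/3
2 + 1/(4/3) = 2 + 3/4 = 11/4
2 + 1/(11/4) = 2 + 4/11 = 26/11
41 + 1/(26/11) = 41 + 11/26 = 1077/26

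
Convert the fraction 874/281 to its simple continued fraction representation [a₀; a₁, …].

[3; 9, 15, 2]

874 = 3·281 + 31, so a_0 = 3
281 = 9·31 + 2, so a_1 = 9
31 = 15·2 + 1, so a_2 = 15
2 = 2·1 + 0, so a_3 = 2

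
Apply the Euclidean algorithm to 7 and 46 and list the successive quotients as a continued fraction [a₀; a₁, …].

Run the Euclidean algorithm, recording each quotient:
⌊7/46⌋ = 0, remainder 7
⌊46/7⌋ = 6, remainder 4
⌊7/4⌋ = 1, remainder 3
⌊4/3⌋ = 1, remainder 1
⌊3/1⌋ = 3, remainder 0

[0; 6, 1, 1, 3]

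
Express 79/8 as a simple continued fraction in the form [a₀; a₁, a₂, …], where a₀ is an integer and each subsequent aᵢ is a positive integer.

[9; 1, 7]

Repeatedly divide and take the remainder:
79 = 9·8 + 7, so a_0 = 9
8 = 1·7 + 1, so a_1 = 1
7 = 7·1 + 0, so a_2 = 7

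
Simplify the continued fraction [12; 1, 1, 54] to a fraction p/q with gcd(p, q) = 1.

a_0 = 12: 12/1
a_1 = 1: 13/1
a_2 = 1: 25/2
a_3 = 54: 1363/109

1363/109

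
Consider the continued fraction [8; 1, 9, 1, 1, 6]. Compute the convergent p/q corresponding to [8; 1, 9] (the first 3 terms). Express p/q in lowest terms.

89/10

a_0 = 8: 8/1
a_1 = 1: 9/1
a_2 = 9: 89/10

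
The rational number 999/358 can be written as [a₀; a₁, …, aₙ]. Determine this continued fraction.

[2; 1, 3, 1, 3, 2, 2, 3]

999 ÷ 358 → quotient 2, remainder 283
358 ÷ 283 → quotient 1, remainder 75
283 ÷ 75 → quotient 3, remainder 58
75 ÷ 58 → quotient 1, remainder 17
58 ÷ 17 → quotient 3, remainder 7
17 ÷ 7 → quotient 2, remainder 3
7 ÷ 3 → quotient 2, remainder 1
3 ÷ 1 → quotient 3, remainder 0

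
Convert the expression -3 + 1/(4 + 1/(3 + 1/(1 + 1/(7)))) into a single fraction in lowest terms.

Starting at the tail and folding back:
Start with 7.
1 + 1/(7/1) = 1 + 1/7 = 8/7
3 + 1/(8/7) = 3 + 7/8 = 31/8
4 + 1/(31/8) = 4 + 8/31 = 132/31
-3 + 1/(132/31) = -3 + 31/132 = -365/132

-365/132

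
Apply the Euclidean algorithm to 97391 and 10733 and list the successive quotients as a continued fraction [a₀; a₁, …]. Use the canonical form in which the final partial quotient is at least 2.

[9; 13, 1, 1, 13, 1, 2, 9]

97391 ÷ 10733 → quotient 9, remainder 794
10733 ÷ 794 → quotient 13, remainder 411
794 ÷ 411 → quotient 1, remainder 383
411 ÷ 383 → quotient 1, remainder 28
383 ÷ 28 → quotient 13, remainder 19
28 ÷ 19 → quotient 1, remainder 9
19 ÷ 9 → quotient 2, remainder 1
9 ÷ 1 → quotient 9, remainder 0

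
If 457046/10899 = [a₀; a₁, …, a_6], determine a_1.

1

Apply division with remainder until the remainder is 0:
457046 = 41·10899 + 10187, so a_0 = 41
10899 = 1·10187 + 712, so a_1 = 1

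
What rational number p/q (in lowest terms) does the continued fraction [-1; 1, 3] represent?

-1/4

Collapse the nested fraction from the inside out:
Start with 3.
1 + 1/(3/1) = 1 + 1/3 = 4/3
-1 + 1/(4/3) = -1 + 3/4 = -1/4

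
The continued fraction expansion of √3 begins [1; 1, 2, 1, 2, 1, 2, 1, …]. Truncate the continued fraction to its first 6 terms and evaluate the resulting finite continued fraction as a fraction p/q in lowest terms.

a_0 = 1: 1/1
a_1 = 1: 2/1
a_2 = 2: 5/3
a_3 = 1: 7/4
a_4 = 2: 19/11
a_5 = 1: 26/15

26/15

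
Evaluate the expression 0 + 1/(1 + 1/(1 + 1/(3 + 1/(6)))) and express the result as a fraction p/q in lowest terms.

25/44

Use the convergent recurrence hₖ = aₖ·hₖ₋₁ + hₖ₋₂ (and likewise for the denominators kₖ):
a_0 = 0: 0/1
a_1 = 1: 1/1
a_2 = 1: 1/2
a_3 = 3: 4/7
a_4 = 6: 25/44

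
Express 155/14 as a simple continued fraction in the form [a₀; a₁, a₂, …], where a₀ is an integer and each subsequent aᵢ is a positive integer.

[11; 14]

Run the Euclidean algorithm, recording each quotient:
⌊155/14⌋ = 11, remainder 1
⌊14/1⌋ = 14, remainder 0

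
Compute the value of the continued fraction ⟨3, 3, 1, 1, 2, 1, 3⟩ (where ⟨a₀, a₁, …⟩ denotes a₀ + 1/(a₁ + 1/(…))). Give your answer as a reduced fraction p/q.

Use the convergent recurrence hₖ = aₖ·hₖ₋₁ + hₖ₋₂ (and likewise for the denominators kₖ):
a_0 = 3: 3/1
a_1 = 3: 10/3
a_2 = 1: 13/4
a_3 = 1: 23/7
a_4 = 2: 59/18
a_5 = 1: 82/25
a_6 = 3: 305/93

305/93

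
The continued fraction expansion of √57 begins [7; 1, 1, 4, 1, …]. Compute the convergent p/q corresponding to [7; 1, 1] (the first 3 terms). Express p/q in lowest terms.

15/2

a_0 = 7: 7/1
a_1 = 1: 8/1
a_2 = 1: 15/2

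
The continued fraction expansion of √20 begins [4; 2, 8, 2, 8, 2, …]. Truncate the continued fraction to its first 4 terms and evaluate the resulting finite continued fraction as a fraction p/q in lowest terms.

Start with 2.
8 + 1/(2/1) = 8 + 1/2 = 17/2
2 + 1/(17/2) = 2 + 2/17 = 36/17
4 + 1/(36/17) = 4 + 17/36 = 161/36

161/36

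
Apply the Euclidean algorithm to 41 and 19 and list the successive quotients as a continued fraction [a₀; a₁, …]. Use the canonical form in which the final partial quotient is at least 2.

[2; 6, 3]

⌊41/19⌋ = 2, remainder 3
⌊19/3⌋ = 6, remainder 1
⌊3/1⌋ = 3, remainder 0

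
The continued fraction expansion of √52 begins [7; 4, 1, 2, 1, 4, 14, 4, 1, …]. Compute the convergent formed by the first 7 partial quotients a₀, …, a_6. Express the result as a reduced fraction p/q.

9223/1279

Use the convergent recurrence hₖ = aₖ·hₖ₋₁ + hₖ₋₂ (and likewise for the denominators kₖ):
a_0 = 7: 7/1
a_1 = 4: 29/4
a_2 = 1: 36/5
a_3 = 2: 101/14
a_4 = 1: 137/19
a_5 = 4: 649/90
a_6 = 14: 9223/1279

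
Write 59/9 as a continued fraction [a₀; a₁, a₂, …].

[6; 1, 1, 4]

Repeatedly divide and take the remainder:
59 = 6·9 + 5, so a_0 = 6
9 = 1·5 + 4, so a_1 = 1
5 = 1·4 + 1, so a_2 = 1
4 = 4·1 + 0, so a_3 = 4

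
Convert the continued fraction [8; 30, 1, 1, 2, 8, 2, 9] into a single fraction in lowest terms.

Build up convergents one term at a time:
a_0 = 8: 8/1
a_1 = 30: 241/30
a_2 = 1: 249/31
a_3 = 1: 490/61
a_4 = 2: 1229/153
a_5 = 8: 10322/1285
a_6 = 2: 21873/2723
a_7 = 9: 207179/25792

207179/25792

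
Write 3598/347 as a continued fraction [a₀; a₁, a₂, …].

[10; 2, 1, 2, 2, 5, 1, 2]

Repeatedly divide and take the remainder:
3598 = 10·347 + 128, so a_0 = 10
347 = 2·128 + 91, so a_1 = 2
128 = 1·91 + 37, so a_2 = 1
91 = 2·37 + 17, so a_3 = 2
37 = 2·17 + 3, so a_4 = 2
17 = 5·3 + 2, so a_5 = 5
3 = 1·2 + 1, so a_6 = 1
2 = 2·1 + 0, so a_7 = 2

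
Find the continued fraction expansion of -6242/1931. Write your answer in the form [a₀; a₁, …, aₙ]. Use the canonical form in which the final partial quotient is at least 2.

-6242 = -4·1931 + 1482, so a_0 = -4
1931 = 1·1482 + 449, so a_1 = 1
1482 = 3·449 + 135, so a_2 = 3
449 = 3·135 + 44, so a_3 = 3
135 = 3·44 + 3, so a_4 = 3
44 = 14·3 + 2, so a_5 = 14
3 = 1·2 + 1, so a_6 = 1
2 = 2·1 + 0, so a_7 = 2

[-4; 1, 3, 3, 3, 14, 1, 2]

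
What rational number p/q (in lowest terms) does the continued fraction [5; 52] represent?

261/52

Start with 52.
5 + 1/(52/1) = 5 + 1/52 = 261/52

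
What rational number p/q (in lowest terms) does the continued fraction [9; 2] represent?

a_0 = 9: 9/1
a_1 = 2: 19/2

19/2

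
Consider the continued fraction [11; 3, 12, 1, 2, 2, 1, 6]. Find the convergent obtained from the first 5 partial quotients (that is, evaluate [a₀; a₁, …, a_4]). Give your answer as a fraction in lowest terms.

Build up convergents one term at a time:
a_0 = 11: 11/1
a_1 = 3: 34/3
a_2 = 12: 419/37
a_3 = 1: 453/40
a_4 = 2: 1325/117

1325/117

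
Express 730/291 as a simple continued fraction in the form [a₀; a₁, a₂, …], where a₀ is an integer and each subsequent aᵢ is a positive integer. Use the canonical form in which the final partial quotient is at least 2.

⌊730/291⌋ = 2, remainder 148
⌊291/148⌋ = 1, remainder 143
⌊148/143⌋ = 1, remainder 5
⌊143/5⌋ = 28, remainder 3
⌊5/3⌋ = 1, remainder 2
⌊3/2⌋ = 1, remainder 1
⌊2/1⌋ = 2, remainder 0

[2; 1, 1, 28, 1, 1, 2]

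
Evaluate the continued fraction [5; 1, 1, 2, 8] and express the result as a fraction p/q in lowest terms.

235/42

Collapse the nested fraction from the inside out:
Start with 8.
2 + 1/(8/1) = 2 + 1/8 = 17/8
1 + 1/(17/8) = 1 + 8/17 = 25/17
1 + 1/(25/17) = 1 + 17/25 = 42/25
5 + 1/(42/25) = 5 + 25/42 = 235/42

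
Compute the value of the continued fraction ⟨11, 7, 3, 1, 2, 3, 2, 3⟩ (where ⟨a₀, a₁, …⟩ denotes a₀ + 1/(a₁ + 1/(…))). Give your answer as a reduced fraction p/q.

23645/2123

Start with 3.
2 + 1/(3/1) = 2 + 1/3 = 7/3
3 + 1/(7/3) = 3 + 3/7 = 24/7
2 + 1/(24/7) = 2 + 7/24 = 55/24
1 + 1/(55/24) = 1 + 24/55 = 79/55
3 + 1/(79/55) = 3 + 55/79 = 292/79
7 + 1/(292/79) = 7 + 79/292 = 2123/292
11 + 1/(2123/292) = 11 + 292/2123 = 23645/2123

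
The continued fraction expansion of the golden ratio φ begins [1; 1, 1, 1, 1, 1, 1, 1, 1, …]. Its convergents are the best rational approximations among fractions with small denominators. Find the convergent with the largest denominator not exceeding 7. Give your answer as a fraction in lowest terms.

List convergents until the denominator exceeds the bound:
a_0 = 1: 1/1  (≤ bound)
a_1 = 1: 2/1  (≤ bound)
a_2 = 1: 3/2  (≤ bound)
a_3 = 1: 5/3  (≤ bound)
a_4 = 1: 8/5  (≤ bound)
a_5 = 1: 13/8  (> 7, stop)

8/5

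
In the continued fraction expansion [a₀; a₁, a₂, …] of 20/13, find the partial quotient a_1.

1

⌊20/13⌋ = 1, remainder 7
⌊13/7⌋ = 1, remainder 6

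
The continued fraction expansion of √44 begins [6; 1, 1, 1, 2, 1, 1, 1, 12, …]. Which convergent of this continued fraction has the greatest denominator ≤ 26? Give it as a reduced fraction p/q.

126/19

a_0 = 6: 6/1  (≤ bound)
a_1 = 1: 7/1  (≤ bound)
a_2 = 1: 13/2  (≤ bound)
a_3 = 1: 20/3  (≤ bound)
a_4 = 2: 53/8  (≤ bound)
a_5 = 1: 73/11  (≤ bound)
a_6 = 1: 126/19  (≤ bound)
a_7 = 1: 199/30  (> 26, stop)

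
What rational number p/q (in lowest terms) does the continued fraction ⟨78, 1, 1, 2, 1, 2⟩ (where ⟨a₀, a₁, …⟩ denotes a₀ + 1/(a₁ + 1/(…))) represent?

Build up convergents one term at a time:
a_0 = 78: 78/1
a_1 = 1: 79/1
a_2 = 1: 157/2
a_3 = 2: 393/5
a_4 = 1: 550/7
a_5 = 2: 1493/19

1493/19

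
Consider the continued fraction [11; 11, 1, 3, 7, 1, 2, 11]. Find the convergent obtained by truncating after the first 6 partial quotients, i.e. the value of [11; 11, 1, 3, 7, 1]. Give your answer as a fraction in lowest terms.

Work from the innermost term outward:
Start with 1.
7 + 1/(1/1) = 7 + 1/1 = 8/1
3 + 1/(8/1) = 3 + 1/8 = 25/8
1 + 1/(25/8) = 1 + 8/25 = 33/25
11 + 1/(33/25) = 11 + 25/33 = 388/33
11 + 1/(388/33) = 11 + 33/388 = 4301/388

4301/388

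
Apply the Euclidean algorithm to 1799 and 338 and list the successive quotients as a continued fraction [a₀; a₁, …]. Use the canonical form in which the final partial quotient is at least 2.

⌊1799/338⌋ = 5, remainder 109
⌊338/109⌋ = 3, remainder 11
⌊109/11⌋ = 9, remainder 10
⌊11/10⌋ = 1, remainder 1
⌊10/1⌋ = 10, remainder 0

[5; 3, 9, 1, 10]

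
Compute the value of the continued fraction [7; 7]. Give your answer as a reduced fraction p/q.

50/7

a_0 = 7: 7/1
a_1 = 7: 50/7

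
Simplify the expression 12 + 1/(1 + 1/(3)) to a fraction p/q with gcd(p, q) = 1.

Build up convergents one term at a time:
a_0 = 12: 12/1
a_1 = 1: 13/1
a_2 = 3: 51/4

51/4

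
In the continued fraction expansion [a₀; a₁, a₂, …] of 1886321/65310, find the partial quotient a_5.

Run the Euclidean algorithm, recording each quotient:
1886321 ÷ 65310 → quotient 28, remainder 57641
65310 ÷ 57641 → quotient 1, remainder 7669
57641 ÷ 7669 → quotient 7, remainder 3958
7669 ÷ 3958 → quotient 1, remainder 3711
3958 ÷ 3711 → quotient 1, remainder 247
3711 ÷ 247 → quotient 15, remainder 6

15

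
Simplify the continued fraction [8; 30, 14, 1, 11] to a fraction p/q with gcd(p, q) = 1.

Starting at the tail and folding back:
Start with 11.
1 + 1/(11/1) = 1 + 1/11 = 12/11
14 + 1/(12/11) = 14 + 11/12 = 179/12
30 + 1/(179/12) = 30 + 12/179 = 5382/179
8 + 1/(5382/179) = 8 + 179/5382 = 43235/5382

43235/5382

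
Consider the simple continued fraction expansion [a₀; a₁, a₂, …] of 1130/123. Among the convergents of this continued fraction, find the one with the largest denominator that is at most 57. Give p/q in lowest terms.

a_0 = 9: 9/1  (≤ bound)
a_1 = 5: 46/5  (≤ bound)
a_2 = 2: 101/11  (≤ bound)
a_3 = 1: 147/16  (≤ bound)
a_4 = 7: 1130/123  (> 57, stop)

147/16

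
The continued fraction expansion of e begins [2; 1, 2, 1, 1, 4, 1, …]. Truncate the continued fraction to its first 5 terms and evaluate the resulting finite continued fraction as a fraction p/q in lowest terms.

19/7

Compute successive convergents:
a_0 = 2: 2/1
a_1 = 1: 3/1
a_2 = 2: 8/3
a_3 = 1: 11/4
a_4 = 1: 19/7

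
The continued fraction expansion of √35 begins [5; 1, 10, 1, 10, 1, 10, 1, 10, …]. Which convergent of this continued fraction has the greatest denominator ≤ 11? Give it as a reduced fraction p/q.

65/11

List convergents until the denominator exceeds the bound:
a_0 = 5: 5/1  (≤ bound)
a_1 = 1: 6/1  (≤ bound)
a_2 = 10: 65/11  (≤ bound)
a_3 = 1: 71/12  (> 11, stop)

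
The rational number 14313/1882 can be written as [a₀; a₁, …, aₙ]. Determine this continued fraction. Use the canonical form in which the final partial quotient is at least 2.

14313 = 7·1882 + 1139, so a_0 = 7
1882 = 1·1139 + 743, so a_1 = 1
1139 = 1·743 + 396, so a_2 = 1
743 = 1·396 + 347, so a_3 = 1
396 = 1·347 + 49, so a_4 = 1
347 = 7·49 + 4, so a_5 = 7
49 = 12·4 + 1, so a_6 = 12
4 = 4·1 + 0, so a_7 = 4

[7; 1, 1, 1, 1, 7, 12, 4]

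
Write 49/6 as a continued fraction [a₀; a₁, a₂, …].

[8; 6]

⌊49/6⌋ = 8, remainder 1
⌊6/1⌋ = 6, remainder 0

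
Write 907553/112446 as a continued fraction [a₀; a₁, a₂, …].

907553 = 8·112446 + 7985, so a_0 = 8
112446 = 14·7985 + 656, so a_1 = 14
7985 = 12·656 + 113, so a_2 = 12
656 = 5·113 + 91, so a_3 = 5
113 = 1·91 + 22, so a_4 = 1
91 = 4·22 + 3, so a_5 = 4
22 = 7·3 + 1, so a_6 = 7
3 = 3·1 + 0, so a_7 = 3

[8; 14, 12, 5, 1, 4, 7, 3]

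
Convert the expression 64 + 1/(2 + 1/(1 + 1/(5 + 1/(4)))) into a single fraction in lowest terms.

Start with 4.
5 + 1/(4/1) = 5 + 1/4 = 21/4
1 + 1/(21/4) = 1 + 4/21 = 25/21
2 + 1/(25/21) = 2 + 21/25 = 71/25
64 + 1/(71/25) = 64 + 25/71 = 4569/71

4569/71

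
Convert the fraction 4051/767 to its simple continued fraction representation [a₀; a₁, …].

[5; 3, 1, 1, 4, 2, 2, 4]

Run the Euclidean algorithm, recording each quotient:
4051 ÷ 767 → quotient 5, remainder 216
767 ÷ 216 → quotient 3, remainder 119
216 ÷ 119 → quotient 1, remainder 97
119 ÷ 97 → quotient 1, remainder 22
97 ÷ 22 → quotient 4, remainder 9
22 ÷ 9 → quotient 2, remainder 4
9 ÷ 4 → quotient 2, remainder 1
4 ÷ 1 → quotient 4, remainder 0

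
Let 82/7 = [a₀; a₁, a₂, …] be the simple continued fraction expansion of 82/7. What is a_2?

82 ÷ 7 → quotient 11, remainder 5
7 ÷ 5 → quotient 1, remainder 2
5 ÷ 2 → quotient 2, remainder 1

2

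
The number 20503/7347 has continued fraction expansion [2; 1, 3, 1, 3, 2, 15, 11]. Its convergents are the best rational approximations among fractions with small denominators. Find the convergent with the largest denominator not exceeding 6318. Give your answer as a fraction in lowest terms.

a_0 = 2: 2/1  (≤ bound)
a_1 = 1: 3/1  (≤ bound)
a_2 = 3: 11/4  (≤ bound)
a_3 = 1: 14/5  (≤ bound)
a_4 = 3: 53/19  (≤ bound)
a_5 = 2: 120/43  (≤ bound)
a_6 = 15: 1853/664  (≤ bound)
a_7 = 11: 20503/7347  (> 6318, stop)

1853/664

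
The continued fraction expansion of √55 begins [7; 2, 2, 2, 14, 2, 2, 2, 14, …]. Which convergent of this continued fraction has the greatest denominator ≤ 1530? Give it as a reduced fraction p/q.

List convergents until the denominator exceeds the bound:
a_0 = 7: 7/1  (≤ bound)
a_1 = 2: 15/2  (≤ bound)
a_2 = 2: 37/5  (≤ bound)
a_3 = 2: 89/12  (≤ bound)
a_4 = 14: 1283/173  (≤ bound)
a_5 = 2: 2655/358  (≤ bound)
a_6 = 2: 6593/889  (≤ bound)
a_7 = 2: 15841/2136  (> 1530, stop)

6593/889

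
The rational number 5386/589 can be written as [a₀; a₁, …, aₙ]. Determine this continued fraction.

[9; 6, 1, 13, 6]

⌊5386/589⌋ = 9, remainder 85
⌊589/85⌋ = 6, remainder 79
⌊85/79⌋ = 1, remainder 6
⌊79/6⌋ = 13, remainder 1
⌊6/1⌋ = 6, remainder 0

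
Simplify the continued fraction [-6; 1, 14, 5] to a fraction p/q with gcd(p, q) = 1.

Start with 5.
14 + 1/(5/1) = 14 + 1/5 = 71/5
1 + 1/(71/5) = 1 + 5/71 = 76/71
-6 + 1/(76/71) = -6 + 71/76 = -385/76

-385/76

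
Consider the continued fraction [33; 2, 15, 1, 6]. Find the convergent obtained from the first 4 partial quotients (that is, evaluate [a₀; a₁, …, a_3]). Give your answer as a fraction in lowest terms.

1105/33

Starting at the tail and folding back:
Start with 1.
15 + 1/(1/1) = 15 + 1/1 = 16/1
2 + 1/(16/1) = 2 + 1/16 = 33/16
33 + 1/(33/16) = 33 + 16/33 = 1105/33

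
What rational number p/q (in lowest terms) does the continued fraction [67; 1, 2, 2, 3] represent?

Start with 3.
2 + 1/(3/1) = 2 + 1/3 = 7/3
2 + 1/(7/3) = 2 + 3/7 = 17/7
1 + 1/(17/7) = 1 + 7/17 = 24/17
67 + 1/(24/17) = 67 + 17/24 = 1625/24

1625/24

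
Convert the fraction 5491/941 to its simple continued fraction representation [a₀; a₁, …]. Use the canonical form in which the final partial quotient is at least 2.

5491 = 5·941 + 786, so a_0 = 5
941 = 1·786 + 155, so a_1 = 1
786 = 5·155 + 11, so a_2 = 5
155 = 14·11 + 1, so a_3 = 14
11 = 11·1 + 0, so a_4 = 11

[5; 1, 5, 14, 11]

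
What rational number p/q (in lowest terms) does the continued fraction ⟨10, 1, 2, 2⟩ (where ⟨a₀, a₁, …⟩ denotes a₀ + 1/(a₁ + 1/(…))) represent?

75/7

Build up convergents one term at a time:
a_0 = 10: 10/1
a_1 = 1: 11/1
a_2 = 2: 32/3
a_3 = 2: 75/7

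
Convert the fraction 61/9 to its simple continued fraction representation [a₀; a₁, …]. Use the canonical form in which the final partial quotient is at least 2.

[6; 1, 3, 2]

61 = 6·9 + 7, so a_0 = 6
9 = 1·7 + 2, so a_1 = 1
7 = 3·2 + 1, so a_2 = 3
2 = 2·1 + 0, so a_3 = 2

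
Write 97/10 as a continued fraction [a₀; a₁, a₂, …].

Apply division with remainder until the remainder is 0:
⌊97/10⌋ = 9, remainder 7
⌊10/7⌋ = 1, remainder 3
⌊7/3⌋ = 2, remainder 1
⌊3/1⌋ = 3, remainder 0

[9; 1, 2, 3]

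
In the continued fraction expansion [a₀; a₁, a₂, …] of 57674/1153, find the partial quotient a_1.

48

57674 = 50·1153 + 24, so a_0 = 50
1153 = 48·24 + 1, so a_1 = 48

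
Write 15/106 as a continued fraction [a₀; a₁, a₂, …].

[0; 7, 15]

Run the Euclidean algorithm, recording each quotient:
15 = 0·106 + 15, so a_0 = 0
106 = 7·15 + 1, so a_1 = 7
15 = 15·1 + 0, so a_2 = 15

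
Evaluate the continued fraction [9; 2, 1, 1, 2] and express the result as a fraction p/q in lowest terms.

Build up convergents one term at a time:
a_0 = 9: 9/1
a_1 = 2: 19/2
a_2 = 1: 28/3
a_3 = 1: 47/5
a_4 = 2: 122/13

122/13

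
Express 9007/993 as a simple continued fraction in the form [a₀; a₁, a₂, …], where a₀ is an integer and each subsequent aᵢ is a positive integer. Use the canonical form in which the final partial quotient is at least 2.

[9; 14, 5, 2, 1, 1, 2]

Run the Euclidean algorithm, recording each quotient:
⌊9007/993⌋ = 9, remainder 70
⌊993/70⌋ = 14, remainder 13
⌊70/13⌋ = 5, remainder 5
⌊13/5⌋ = 2, remainder 3
⌊5/3⌋ = 1, remainder 2
⌊3/2⌋ = 1, remainder 1
⌊2/1⌋ = 2, remainder 0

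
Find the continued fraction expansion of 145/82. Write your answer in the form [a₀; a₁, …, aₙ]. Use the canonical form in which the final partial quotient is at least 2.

Apply division with remainder until the remainder is 0:
145 ÷ 82 → quotient 1, remainder 63
82 ÷ 63 → quotient 1, remainder 19
63 ÷ 19 → quotient 3, remainder 6
19 ÷ 6 → quotient 3, remainder 1
6 ÷ 1 → quotient 6, remainder 0

[1; 1, 3, 3, 6]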